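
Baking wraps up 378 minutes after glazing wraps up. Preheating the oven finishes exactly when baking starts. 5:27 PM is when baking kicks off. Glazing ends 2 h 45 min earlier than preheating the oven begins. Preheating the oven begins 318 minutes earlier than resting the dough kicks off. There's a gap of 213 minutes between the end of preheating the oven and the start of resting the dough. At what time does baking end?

Preheating the oven ends at 5:27 PM.
Resting the dough starts at 5:27 PM + 213 min = 9:00 PM.
Preheating the oven starts at 9:00 PM − 318 min = 3:42 PM.
Glazing ends at 3:42 PM − 165 min = 12:57 PM.
Baking ends at 12:57 PM + 378 min = 7:15 PM.

7:15 PM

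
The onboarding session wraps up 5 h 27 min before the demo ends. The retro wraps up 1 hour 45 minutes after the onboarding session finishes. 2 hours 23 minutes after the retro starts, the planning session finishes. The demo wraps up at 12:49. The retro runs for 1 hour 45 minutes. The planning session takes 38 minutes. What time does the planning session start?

09:07

The onboarding session ends at 12:49 − 327 min = 07:22.
The retro ends at 07:22 + 105 min = 09:07.
The retro starts at 09:07 − 105 min = 07:22.
The planning session ends at 07:22 + 143 min = 09:45.
The planning session starts at 09:45 − 38 min = 09:07.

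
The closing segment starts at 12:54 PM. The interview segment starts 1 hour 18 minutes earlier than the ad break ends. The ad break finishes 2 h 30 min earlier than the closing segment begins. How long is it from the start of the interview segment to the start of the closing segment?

3 h 48 min

The ad break ends at 12:54 PM − 150 min = 10:24 AM.
The interview segment starts at 10:24 AM − 78 min = 9:06 AM.
From 9:06 AM to 12:54 PM is 3 h 48 min.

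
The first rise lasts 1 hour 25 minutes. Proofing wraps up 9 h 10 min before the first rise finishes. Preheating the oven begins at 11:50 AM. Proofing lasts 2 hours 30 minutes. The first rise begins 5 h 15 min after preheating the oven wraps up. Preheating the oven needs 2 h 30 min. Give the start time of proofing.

9:20 AM

Preheating the oven ends at 11:50 AM + 150 min = 2:20 PM.
The first rise starts at 2:20 PM + 315 min = 7:35 PM.
The first rise ends at 7:35 PM + 85 min = 9:00 PM.
Proofing ends at 9:00 PM − 550 min = 11:50 AM.
Proofing starts at 11:50 AM − 150 min = 9:20 AM.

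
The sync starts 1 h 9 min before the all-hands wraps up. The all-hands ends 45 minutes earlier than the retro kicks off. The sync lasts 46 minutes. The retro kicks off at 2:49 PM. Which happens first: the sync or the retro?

The all-hands ends at 2:49 PM − 45 min = 2:04 PM.
The sync starts at 2:04 PM − 69 min = 12:55 PM.
The sync starts at 12:55 PM and the retro starts at 2:49 PM, so the sync is first.

the sync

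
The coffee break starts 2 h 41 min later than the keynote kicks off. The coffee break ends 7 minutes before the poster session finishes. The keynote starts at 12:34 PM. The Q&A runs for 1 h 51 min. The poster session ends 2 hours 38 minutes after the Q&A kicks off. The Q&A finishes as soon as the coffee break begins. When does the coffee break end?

3:55 PM

The coffee break starts at 12:34 PM + 161 min = 3:15 PM.
So the Q&A ends at 3:15 PM.
The Q&A starts at 3:15 PM − 111 min = 1:24 PM.
The poster session ends at 1:24 PM + 158 min = 4:02 PM.
The coffee break ends at 4:02 PM − 7 min = 3:55 PM.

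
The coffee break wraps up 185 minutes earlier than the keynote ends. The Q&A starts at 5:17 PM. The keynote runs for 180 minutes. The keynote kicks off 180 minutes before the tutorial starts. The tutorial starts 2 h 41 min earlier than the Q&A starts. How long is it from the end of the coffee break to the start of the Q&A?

5 h 46 min

The tutorial starts at 5:17 PM − 161 min = 2:36 PM.
The keynote starts at 2:36 PM − 180 min = 11:36 AM.
The keynote ends at 11:36 AM + 180 min = 2:36 PM.
The coffee break ends at 2:36 PM − 185 min = 11:31 AM.
From 11:31 AM to 5:17 PM is 5 h 46 min.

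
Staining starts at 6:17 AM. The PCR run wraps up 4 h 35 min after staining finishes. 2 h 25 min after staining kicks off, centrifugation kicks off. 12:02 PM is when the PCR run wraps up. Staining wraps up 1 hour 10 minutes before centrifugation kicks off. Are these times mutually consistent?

No

Centrifugation starts at 6:17 AM + 145 min = 8:42 AM.
Staining ends at 8:42 AM − 70 min = 7:32 AM.
The PCR run ends at 7:32 AM + 275 min = 12:07 PM.
But the PCR run is also said to end at 12:02 PM — a 5-minute conflict.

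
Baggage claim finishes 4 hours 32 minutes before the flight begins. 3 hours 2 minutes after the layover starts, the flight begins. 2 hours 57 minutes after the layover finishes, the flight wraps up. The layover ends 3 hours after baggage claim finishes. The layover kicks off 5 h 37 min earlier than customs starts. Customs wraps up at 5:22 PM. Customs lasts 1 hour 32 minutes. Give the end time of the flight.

Customs starts at 5:22 PM − 92 min = 3:50 PM.
The layover starts at 3:50 PM − 337 min = 10:13 AM.
The flight starts at 10:13 AM + 182 min = 1:15 PM.
Baggage claim ends at 1:15 PM − 272 min = 8:43 AM.
The layover ends at 8:43 AM + 180 min = 11:43 AM.
The flight ends at 11:43 AM + 177 min = 2:40 PM.

2:40 PM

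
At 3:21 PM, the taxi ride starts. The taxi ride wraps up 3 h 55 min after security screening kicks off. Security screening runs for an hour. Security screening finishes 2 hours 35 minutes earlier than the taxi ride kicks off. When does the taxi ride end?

Security screening ends at 3:21 PM − 155 min = 12:46 PM.
Security screening starts at 12:46 PM − 60 min = 11:46 AM.
The taxi ride ends at 11:46 AM + 235 min = 3:41 PM.

3:41 PM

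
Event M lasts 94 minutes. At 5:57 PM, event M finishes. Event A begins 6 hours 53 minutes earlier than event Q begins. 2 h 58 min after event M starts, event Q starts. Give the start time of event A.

Event M starts at 5:57 PM − 94 min = 4:23 PM.
Event Q starts at 4:23 PM + 178 min = 7:21 PM.
Event A starts at 7:21 PM − 413 min = 12:28 PM.

12:28 PM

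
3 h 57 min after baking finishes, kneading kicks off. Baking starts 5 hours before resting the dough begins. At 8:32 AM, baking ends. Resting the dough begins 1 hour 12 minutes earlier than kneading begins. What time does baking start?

6:17 AM

Kneading starts at 8:32 AM + 237 min = 12:29 PM.
Resting the dough starts at 12:29 PM − 72 min = 11:17 AM.
Baking starts at 11:17 AM − 300 min = 6:17 AM.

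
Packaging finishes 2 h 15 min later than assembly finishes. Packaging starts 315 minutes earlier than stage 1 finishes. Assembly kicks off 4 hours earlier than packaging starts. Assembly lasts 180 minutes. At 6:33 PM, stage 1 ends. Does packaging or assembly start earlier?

assembly

Packaging starts at 6:33 PM − 315 min = 1:18 PM.
Assembly starts at 1:18 PM − 240 min = 9:18 AM.
Packaging starts at 1:18 PM and assembly starts at 9:18 AM, so assembly is first.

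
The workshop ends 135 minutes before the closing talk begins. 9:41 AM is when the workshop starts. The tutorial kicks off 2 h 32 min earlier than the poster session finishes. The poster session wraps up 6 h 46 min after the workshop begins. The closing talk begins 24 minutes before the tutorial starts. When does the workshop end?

11:16 AM

The poster session ends at 9:41 AM + 406 min = 4:27 PM.
The tutorial starts at 4:27 PM − 152 min = 1:55 PM.
The closing talk starts at 1:55 PM − 24 min = 1:31 PM.
The workshop ends at 1:31 PM − 135 min = 11:16 AM.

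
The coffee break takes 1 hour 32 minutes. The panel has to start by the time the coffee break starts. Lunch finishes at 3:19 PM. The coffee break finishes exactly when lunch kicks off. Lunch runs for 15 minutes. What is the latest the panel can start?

Lunch starts at 3:19 PM − 15 min = 3:04 PM.
So the coffee break ends at 3:04 PM.
The coffee break starts at 3:04 PM − 92 min = 1:32 PM.
The panel is bounded by the coffee break, so the latest it can start is 1:32 PM.

1:32 PM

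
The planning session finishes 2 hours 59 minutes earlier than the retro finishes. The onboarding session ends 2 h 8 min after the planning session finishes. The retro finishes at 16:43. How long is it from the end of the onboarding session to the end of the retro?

51 minutes

The planning session ends at 16:43 − 179 min = 13:44.
The onboarding session ends at 13:44 + 128 min = 15:52.
From 15:52 to 16:43 is 51 minutes.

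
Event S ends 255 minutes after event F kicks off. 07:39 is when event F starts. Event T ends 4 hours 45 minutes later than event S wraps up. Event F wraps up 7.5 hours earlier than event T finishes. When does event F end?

Event S ends at 07:39 + 255 min = 11:54.
Event T ends at 11:54 + 285 min = 16:39.
Event F ends at 16:39 − 450 min = 09:09.

09:09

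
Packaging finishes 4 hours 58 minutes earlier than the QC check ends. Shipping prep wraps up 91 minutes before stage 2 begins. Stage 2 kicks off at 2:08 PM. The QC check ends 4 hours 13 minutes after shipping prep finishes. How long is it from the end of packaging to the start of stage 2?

136 minutes

Shipping prep ends at 2:08 PM − 91 min = 12:37 PM.
The QC check ends at 12:37 PM + 253 min = 4:50 PM.
Packaging ends at 4:50 PM − 298 min = 11:52 AM.
From 11:52 AM to 2:08 PM is 136 minutes.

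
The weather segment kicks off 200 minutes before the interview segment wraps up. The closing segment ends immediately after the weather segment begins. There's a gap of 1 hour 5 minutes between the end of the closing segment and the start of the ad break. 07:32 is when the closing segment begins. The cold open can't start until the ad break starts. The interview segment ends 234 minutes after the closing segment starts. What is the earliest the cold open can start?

09:11

The interview segment ends at 07:32 + 234 min = 11:26.
The weather segment starts at 11:26 − 200 min = 08:06.
So the closing segment ends at 08:06.
The ad break starts at 08:06 + 65 min = 09:11.
The cold open is bounded by the ad break, so the earliest it can start is 09:11.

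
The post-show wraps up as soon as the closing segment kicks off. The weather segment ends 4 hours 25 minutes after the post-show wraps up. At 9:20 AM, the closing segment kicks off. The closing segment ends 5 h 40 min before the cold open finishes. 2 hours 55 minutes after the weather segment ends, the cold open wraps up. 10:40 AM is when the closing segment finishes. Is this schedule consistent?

No

The post-show ends at 9:20 AM.
The weather segment ends at 9:20 AM + 265 min = 1:45 PM.
The cold open ends at 1:45 PM + 175 min = 4:40 PM.
The closing segment ends at 4:40 PM − 340 min = 11:00 AM.
But the closing segment is also said to end at 10:40 AM — a 20-minute conflict.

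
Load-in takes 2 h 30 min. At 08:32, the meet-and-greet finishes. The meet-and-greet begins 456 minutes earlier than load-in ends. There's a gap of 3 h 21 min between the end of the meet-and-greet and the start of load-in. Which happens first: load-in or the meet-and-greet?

the meet-and-greet

Load-in starts at 08:32 + 201 min = 11:53.
Load-in ends at 11:53 + 150 min = 14:23.
The meet-and-greet starts at 14:23 − 456 min = 06:47.
Load-in starts at 11:53 and the meet-and-greet starts at 06:47, so the meet-and-greet is first.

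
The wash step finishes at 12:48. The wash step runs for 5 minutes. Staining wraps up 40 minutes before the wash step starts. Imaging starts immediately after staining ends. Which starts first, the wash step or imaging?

The wash step starts at 12:48 − 5 min = 12:43.
Staining ends at 12:43 − 40 min = 12:03.
So imaging starts at 12:03.
The wash step starts at 12:43 and imaging starts at 12:03, so imaging is first.

imaging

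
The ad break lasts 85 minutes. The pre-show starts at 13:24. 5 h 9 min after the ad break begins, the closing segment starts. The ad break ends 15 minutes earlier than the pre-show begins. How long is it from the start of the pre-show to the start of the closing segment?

3 hours 29 minutes

The ad break ends at 13:24 − 15 min = 13:09.
The ad break starts at 13:09 − 85 min = 11:44.
The closing segment starts at 11:44 + 309 min = 16:53.
From 13:24 to 16:53 is 3 hours 29 minutes.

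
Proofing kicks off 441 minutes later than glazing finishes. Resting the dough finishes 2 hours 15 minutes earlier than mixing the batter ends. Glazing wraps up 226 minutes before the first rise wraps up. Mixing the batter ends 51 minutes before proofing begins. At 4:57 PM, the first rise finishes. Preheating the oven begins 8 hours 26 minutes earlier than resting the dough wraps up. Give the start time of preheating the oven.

Glazing ends at 4:57 PM − 226 min = 1:11 PM.
Proofing starts at 1:11 PM + 441 min = 8:32 PM.
Mixing the batter ends at 8:32 PM − 51 min = 7:41 PM.
Resting the dough ends at 7:41 PM − 135 min = 5:26 PM.
Preheating the oven starts at 5:26 PM − 506 min = 9:00 AM.

9:00 AM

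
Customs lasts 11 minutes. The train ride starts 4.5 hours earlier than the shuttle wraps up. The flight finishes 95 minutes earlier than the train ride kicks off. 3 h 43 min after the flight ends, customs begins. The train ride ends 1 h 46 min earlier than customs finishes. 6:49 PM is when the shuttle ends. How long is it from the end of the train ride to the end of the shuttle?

237 minutes

The train ride starts at 6:49 PM − 270 min = 2:19 PM.
The flight ends at 2:19 PM − 95 min = 12:44 PM.
Customs starts at 12:44 PM + 223 min = 4:27 PM.
Customs ends at 4:27 PM + 11 min = 4:38 PM.
The train ride ends at 4:38 PM − 106 min = 2:52 PM.
From 2:52 PM to 6:49 PM is 237 minutes.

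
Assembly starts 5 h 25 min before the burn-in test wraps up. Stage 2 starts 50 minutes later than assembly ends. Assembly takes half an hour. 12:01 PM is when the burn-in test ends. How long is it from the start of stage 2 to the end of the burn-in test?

Assembly starts at 12:01 PM − 325 min = 6:36 AM.
Assembly ends at 6:36 AM + 30 min = 7:06 AM.
Stage 2 starts at 7:06 AM + 50 min = 7:56 AM.
From 7:56 AM to 12:01 PM is 245 minutes.

245 minutes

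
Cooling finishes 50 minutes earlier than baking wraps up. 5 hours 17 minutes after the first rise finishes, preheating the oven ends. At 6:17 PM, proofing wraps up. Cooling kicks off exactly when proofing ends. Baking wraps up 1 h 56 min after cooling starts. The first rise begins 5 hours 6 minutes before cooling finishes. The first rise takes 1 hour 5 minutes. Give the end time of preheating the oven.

Cooling starts at 6:17 PM.
Baking ends at 6:17 PM + 116 min = 8:13 PM.
Cooling ends at 8:13 PM − 50 min = 7:23 PM.
The first rise starts at 7:23 PM − 306 min = 2:17 PM.
The first rise ends at 2:17 PM + 65 min = 3:22 PM.
Preheating the oven ends at 3:22 PM + 317 min = 8:39 PM.

8:39 PM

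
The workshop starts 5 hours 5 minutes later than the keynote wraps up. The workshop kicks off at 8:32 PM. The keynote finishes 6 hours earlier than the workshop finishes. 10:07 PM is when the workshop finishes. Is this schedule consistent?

The keynote ends at 10:07 PM − 360 min = 4:07 PM.
The workshop starts at 4:07 PM + 305 min = 9:12 PM.
But the workshop is also said to start at 8:32 PM — a 40-minute conflict.

No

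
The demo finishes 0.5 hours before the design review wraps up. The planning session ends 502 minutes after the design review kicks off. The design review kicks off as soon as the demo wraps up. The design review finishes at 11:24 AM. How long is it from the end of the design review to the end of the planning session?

The demo ends at 11:24 AM − 30 min = 10:54 AM.
So the design review starts at 10:54 AM.
The planning session ends at 10:54 AM + 502 min = 7:16 PM.
From 11:24 AM to 7:16 PM is 7 h 52 min.

7 h 52 min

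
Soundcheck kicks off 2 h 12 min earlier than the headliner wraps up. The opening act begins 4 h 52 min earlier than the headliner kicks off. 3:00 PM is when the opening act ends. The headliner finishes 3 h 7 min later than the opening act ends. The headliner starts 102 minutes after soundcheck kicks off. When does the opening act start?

The headliner ends at 3:00 PM + 187 min = 6:07 PM.
Soundcheck starts at 6:07 PM − 132 min = 3:55 PM.
The headliner starts at 3:55 PM + 102 min = 5:37 PM.
The opening act starts at 5:37 PM − 292 min = 12:45 PM.

12:45 PM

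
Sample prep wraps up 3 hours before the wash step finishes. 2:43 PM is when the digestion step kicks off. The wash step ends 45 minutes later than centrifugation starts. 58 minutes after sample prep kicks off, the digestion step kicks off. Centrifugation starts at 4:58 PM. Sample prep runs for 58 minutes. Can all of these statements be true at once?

Yes

The wash step ends at 4:58 PM + 45 min = 5:43 PM.
Sample prep ends at 5:43 PM − 180 min = 2:43 PM.
Sample prep starts at 2:43 PM − 58 min = 1:45 PM.
The digestion step starts at 1:45 PM + 58 min = 2:43 PM.
That matches the stated 2:43 PM, so the schedule is consistent.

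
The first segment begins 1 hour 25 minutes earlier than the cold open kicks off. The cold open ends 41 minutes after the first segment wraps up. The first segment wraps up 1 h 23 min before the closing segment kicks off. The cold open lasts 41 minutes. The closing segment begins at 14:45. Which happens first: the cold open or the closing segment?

The first segment ends at 14:45 − 83 min = 13:22.
The cold open ends at 13:22 + 41 min = 14:03.
The cold open starts at 14:03 − 41 min = 13:22.
The cold open starts at 13:22 and the closing segment starts at 14:45, so the cold open is first.

the cold open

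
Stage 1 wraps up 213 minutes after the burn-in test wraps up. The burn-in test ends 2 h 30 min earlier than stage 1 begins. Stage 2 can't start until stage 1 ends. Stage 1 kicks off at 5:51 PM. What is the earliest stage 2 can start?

6:54 PM

The burn-in test ends at 5:51 PM − 150 min = 3:21 PM.
Stage 1 ends at 3:21 PM + 213 min = 6:54 PM.
Stage 2 is bounded by stage 1, so the earliest it can start is 6:54 PM.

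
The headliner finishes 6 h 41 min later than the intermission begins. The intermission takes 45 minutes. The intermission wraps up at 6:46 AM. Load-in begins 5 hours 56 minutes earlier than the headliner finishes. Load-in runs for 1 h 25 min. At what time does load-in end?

8:11 AM

The intermission starts at 6:46 AM − 45 min = 6:01 AM.
The headliner ends at 6:01 AM + 401 min = 12:42 PM.
Load-in starts at 12:42 PM − 356 min = 6:46 AM.
Load-in ends at 6:46 AM + 85 min = 8:11 AM.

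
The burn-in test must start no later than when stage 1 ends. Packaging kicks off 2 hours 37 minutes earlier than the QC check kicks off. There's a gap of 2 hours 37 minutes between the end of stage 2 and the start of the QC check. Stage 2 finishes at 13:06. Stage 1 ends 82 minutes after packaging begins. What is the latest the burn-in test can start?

The QC check starts at 13:06 + 157 min = 15:43.
Packaging starts at 15:43 − 157 min = 13:06.
Stage 1 ends at 13:06 + 82 min = 14:28.
The burn-in test is bounded by stage 1, so the latest it can start is 14:28.

14:28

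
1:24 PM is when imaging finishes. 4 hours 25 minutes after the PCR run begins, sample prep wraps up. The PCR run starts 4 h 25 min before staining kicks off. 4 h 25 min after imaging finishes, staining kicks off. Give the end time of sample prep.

Staining starts at 1:24 PM + 265 min = 5:49 PM.
The PCR run starts at 5:49 PM − 265 min = 1:24 PM.
Sample prep ends at 1:24 PM + 265 min = 5:49 PM.

5:49 PM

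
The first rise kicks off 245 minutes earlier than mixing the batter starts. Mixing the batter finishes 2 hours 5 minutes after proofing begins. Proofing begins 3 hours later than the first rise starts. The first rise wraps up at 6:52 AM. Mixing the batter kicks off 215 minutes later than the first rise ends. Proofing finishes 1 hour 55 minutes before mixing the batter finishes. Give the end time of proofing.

9:32 AM

Mixing the batter starts at 6:52 AM + 215 min = 10:27 AM.
The first rise starts at 10:27 AM − 245 min = 6:22 AM.
Proofing starts at 6:22 AM + 180 min = 9:22 AM.
Mixing the batter ends at 9:22 AM + 125 min = 11:27 AM.
Proofing ends at 11:27 AM − 115 min = 9:32 AM.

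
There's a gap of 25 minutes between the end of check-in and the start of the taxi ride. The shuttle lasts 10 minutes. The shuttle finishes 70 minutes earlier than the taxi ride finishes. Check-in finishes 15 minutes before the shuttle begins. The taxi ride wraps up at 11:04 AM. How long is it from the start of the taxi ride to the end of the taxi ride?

The shuttle ends at 11:04 AM − 70 min = 9:54 AM.
The shuttle starts at 9:54 AM − 10 min = 9:44 AM.
Check-in ends at 9:44 AM − 15 min = 9:29 AM.
The taxi ride starts at 9:29 AM + 25 min = 9:54 AM.
From 9:54 AM to 11:04 AM is 1 hour 10 minutes.

1 hour 10 minutes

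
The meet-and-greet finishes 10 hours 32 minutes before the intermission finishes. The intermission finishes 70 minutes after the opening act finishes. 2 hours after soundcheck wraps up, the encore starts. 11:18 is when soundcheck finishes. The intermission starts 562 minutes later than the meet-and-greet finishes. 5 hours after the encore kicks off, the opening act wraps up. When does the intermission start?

The encore starts at 11:18 + 120 min = 13:18.
The opening act ends at 13:18 + 300 min = 18:18.
The intermission ends at 18:18 + 70 min = 19:28.
The meet-and-greet ends at 19:28 − 632 min = 08:56.
The intermission starts at 08:56 + 562 min = 18:18.

18:18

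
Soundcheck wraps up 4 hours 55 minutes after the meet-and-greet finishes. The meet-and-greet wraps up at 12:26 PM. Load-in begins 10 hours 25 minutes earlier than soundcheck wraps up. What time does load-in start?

Soundcheck ends at 12:26 PM + 295 min = 5:21 PM.
Load-in starts at 5:21 PM − 625 min = 6:56 AM.

6:56 AM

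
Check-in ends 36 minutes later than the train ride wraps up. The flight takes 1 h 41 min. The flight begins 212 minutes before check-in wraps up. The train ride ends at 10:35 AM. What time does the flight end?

9:20 AM

Check-in ends at 10:35 AM + 36 min = 11:11 AM.
The flight starts at 11:11 AM − 212 min = 7:39 AM.
The flight ends at 7:39 AM + 101 min = 9:20 AM.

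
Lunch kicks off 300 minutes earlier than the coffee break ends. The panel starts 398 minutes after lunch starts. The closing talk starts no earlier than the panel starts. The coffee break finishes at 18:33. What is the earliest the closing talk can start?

20:11

Lunch starts at 18:33 − 300 min = 13:33.
The panel starts at 13:33 + 398 min = 20:11.
The closing talk is bounded by the panel, so the earliest it can start is 20:11.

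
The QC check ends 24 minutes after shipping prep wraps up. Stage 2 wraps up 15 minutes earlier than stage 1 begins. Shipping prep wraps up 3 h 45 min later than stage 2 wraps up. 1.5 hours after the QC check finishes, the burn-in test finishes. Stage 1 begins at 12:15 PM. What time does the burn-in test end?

Stage 2 ends at 12:15 PM − 15 min = 12:00 PM.
Shipping prep ends at 12:00 PM + 225 min = 3:45 PM.
The QC check ends at 3:45 PM + 24 min = 4:09 PM.
The burn-in test ends at 4:09 PM + 90 min = 5:39 PM.

5:39 PM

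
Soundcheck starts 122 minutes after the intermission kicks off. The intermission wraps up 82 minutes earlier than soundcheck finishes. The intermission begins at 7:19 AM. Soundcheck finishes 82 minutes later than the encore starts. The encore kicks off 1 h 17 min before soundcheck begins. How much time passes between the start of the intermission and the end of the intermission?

Soundcheck starts at 7:19 AM + 122 min = 9:21 AM.
The encore starts at 9:21 AM − 77 min = 8:04 AM.
Soundcheck ends at 8:04 AM + 82 min = 9:26 AM.
The intermission ends at 9:26 AM − 82 min = 8:04 AM.
From 7:19 AM to 8:04 AM is 45 minutes.

45 minutes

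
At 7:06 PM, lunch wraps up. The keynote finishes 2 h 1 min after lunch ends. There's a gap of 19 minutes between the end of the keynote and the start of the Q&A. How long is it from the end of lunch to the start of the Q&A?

The keynote ends at 7:06 PM + 121 min = 9:07 PM.
The Q&A starts at 9:07 PM + 19 min = 9:26 PM.
From 7:06 PM to 9:26 PM is 140 minutes.

140 minutes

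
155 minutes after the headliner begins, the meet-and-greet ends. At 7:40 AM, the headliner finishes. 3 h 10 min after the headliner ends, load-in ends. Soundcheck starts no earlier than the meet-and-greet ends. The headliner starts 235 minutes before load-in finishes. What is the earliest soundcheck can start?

9:30 AM

Load-in ends at 7:40 AM + 190 min = 10:50 AM.
The headliner starts at 10:50 AM − 235 min = 6:55 AM.
The meet-and-greet ends at 6:55 AM + 155 min = 9:30 AM.
Soundcheck is bounded by the meet-and-greet, so the earliest it can start is 9:30 AM.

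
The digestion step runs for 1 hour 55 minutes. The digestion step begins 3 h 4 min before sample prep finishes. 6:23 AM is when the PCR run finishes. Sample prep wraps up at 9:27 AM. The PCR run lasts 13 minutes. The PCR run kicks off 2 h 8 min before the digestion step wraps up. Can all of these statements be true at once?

The digestion step starts at 9:27 AM − 184 min = 6:23 AM.
The digestion step ends at 6:23 AM + 115 min = 8:18 AM.
The PCR run starts at 8:18 AM − 128 min = 6:10 AM.
The PCR run ends at 6:10 AM + 13 min = 6:23 AM.
That matches the stated 6:23 AM, so the schedule is consistent.

Yes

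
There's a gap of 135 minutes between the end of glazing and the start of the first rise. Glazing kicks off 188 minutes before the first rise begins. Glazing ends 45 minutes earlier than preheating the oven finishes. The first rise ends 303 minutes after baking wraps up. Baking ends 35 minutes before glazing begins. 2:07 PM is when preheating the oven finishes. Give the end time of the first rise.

4:57 PM

Glazing ends at 2:07 PM − 45 min = 1:22 PM.
The first rise starts at 1:22 PM + 135 min = 3:37 PM.
Glazing starts at 3:37 PM − 188 min = 12:29 PM.
Baking ends at 12:29 PM − 35 min = 11:54 AM.
The first rise ends at 11:54 AM + 303 min = 4:57 PM.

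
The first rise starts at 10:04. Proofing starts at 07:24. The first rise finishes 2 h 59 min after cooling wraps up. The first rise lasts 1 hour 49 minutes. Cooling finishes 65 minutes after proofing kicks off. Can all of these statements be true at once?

No

Cooling ends at 07:24 + 65 min = 08:29.
The first rise ends at 08:29 + 179 min = 11:28.
The first rise starts at 11:28 − 109 min = 09:39.
But the first rise is also said to start at 10:04 — a 25-minute conflict.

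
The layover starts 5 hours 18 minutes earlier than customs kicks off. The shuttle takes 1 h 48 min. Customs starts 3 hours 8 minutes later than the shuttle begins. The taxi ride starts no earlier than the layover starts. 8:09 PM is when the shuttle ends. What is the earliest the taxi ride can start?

The shuttle starts at 8:09 PM − 108 min = 6:21 PM.
Customs starts at 6:21 PM + 188 min = 9:29 PM.
The layover starts at 9:29 PM − 318 min = 4:11 PM.
The taxi ride is bounded by the layover, so the earliest it can start is 4:11 PM.

4:11 PM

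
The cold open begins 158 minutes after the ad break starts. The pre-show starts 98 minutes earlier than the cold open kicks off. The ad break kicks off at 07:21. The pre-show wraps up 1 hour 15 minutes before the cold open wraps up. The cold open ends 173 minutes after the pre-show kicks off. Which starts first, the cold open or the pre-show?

The cold open starts at 07:21 + 158 min = 09:59.
The pre-show starts at 09:59 − 98 min = 08:21.
The cold open starts at 09:59 and the pre-show starts at 08:21, so the pre-show is first.

the pre-show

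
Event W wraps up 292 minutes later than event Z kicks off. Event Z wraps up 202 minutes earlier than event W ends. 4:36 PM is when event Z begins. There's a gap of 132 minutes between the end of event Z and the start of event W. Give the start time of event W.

Event W ends at 4:36 PM + 292 min = 9:28 PM.
Event Z ends at 9:28 PM − 202 min = 6:06 PM.
Event W starts at 6:06 PM + 132 min = 8:18 PM.

8:18 PM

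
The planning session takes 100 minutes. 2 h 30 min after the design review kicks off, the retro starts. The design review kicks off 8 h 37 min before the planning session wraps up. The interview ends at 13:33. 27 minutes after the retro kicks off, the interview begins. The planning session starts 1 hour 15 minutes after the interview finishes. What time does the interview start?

10:48

The planning session starts at 13:33 + 75 min = 14:48.
The planning session ends at 14:48 + 100 min = 16:28.
The design review starts at 16:28 − 517 min = 07:51.
The retro starts at 07:51 + 150 min = 10:21.
The interview starts at 10:21 + 27 min = 10:48.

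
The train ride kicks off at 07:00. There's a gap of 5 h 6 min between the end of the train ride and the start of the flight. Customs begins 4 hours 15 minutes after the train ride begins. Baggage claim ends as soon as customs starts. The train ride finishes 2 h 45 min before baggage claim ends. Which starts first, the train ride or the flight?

the train ride

Customs starts at 07:00 + 255 min = 11:15.
So baggage claim ends at 11:15.
The train ride ends at 11:15 − 165 min = 08:30.
The flight starts at 08:30 + 306 min = 13:36.
The train ride starts at 07:00 and the flight starts at 13:36, so the train ride is first.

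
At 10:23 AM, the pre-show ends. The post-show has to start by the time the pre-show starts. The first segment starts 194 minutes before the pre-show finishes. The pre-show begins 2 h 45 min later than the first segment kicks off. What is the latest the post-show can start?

9:54 AM

The first segment starts at 10:23 AM − 194 min = 7:09 AM.
The pre-show starts at 7:09 AM + 165 min = 9:54 AM.
The post-show is bounded by the pre-show, so the latest it can start is 9:54 AM.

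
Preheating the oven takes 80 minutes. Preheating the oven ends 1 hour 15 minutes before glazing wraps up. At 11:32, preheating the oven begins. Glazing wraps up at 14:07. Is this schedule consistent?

Preheating the oven ends at 14:07 − 75 min = 12:52.
Preheating the oven starts at 12:52 − 80 min = 11:32.
That matches the stated 11:32, so the schedule is consistent.

Yes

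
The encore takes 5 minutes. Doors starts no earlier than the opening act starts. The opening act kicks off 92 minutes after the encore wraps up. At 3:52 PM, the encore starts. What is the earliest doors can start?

The encore ends at 3:52 PM + 5 min = 3:57 PM.
The opening act starts at 3:57 PM + 92 min = 5:29 PM.
Doors is bounded by the opening act, so the earliest it can start is 5:29 PM.

5:29 PM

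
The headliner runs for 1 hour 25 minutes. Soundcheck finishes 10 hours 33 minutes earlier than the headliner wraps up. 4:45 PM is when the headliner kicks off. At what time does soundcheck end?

7:37 AM

The headliner ends at 4:45 PM + 85 min = 6:10 PM.
Soundcheck ends at 6:10 PM − 633 min = 7:37 AM.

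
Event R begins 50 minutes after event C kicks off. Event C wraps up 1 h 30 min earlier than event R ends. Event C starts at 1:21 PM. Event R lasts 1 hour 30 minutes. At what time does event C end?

2:11 PM

Event R starts at 1:21 PM + 50 min = 2:11 PM.
Event R ends at 2:11 PM + 90 min = 3:41 PM.
Event C ends at 3:41 PM − 90 min = 2:11 PM.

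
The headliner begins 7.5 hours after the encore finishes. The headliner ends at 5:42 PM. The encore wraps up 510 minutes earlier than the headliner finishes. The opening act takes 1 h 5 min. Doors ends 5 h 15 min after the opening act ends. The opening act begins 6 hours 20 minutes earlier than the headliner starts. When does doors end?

4:42 PM

The encore ends at 5:42 PM − 510 min = 9:12 AM.
The headliner starts at 9:12 AM + 450 min = 4:42 PM.
The opening act starts at 4:42 PM − 380 min = 10:22 AM.
The opening act ends at 10:22 AM + 65 min = 11:27 AM.
Doors ends at 11:27 AM + 315 min = 4:42 PM.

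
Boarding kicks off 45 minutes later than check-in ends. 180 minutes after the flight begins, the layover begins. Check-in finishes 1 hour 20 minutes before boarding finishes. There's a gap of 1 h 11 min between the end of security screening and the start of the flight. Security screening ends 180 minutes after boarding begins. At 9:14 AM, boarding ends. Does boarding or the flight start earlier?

boarding

Check-in ends at 9:14 AM − 80 min = 7:54 AM.
Boarding starts at 7:54 AM + 45 min = 8:39 AM.
Security screening ends at 8:39 AM + 180 min = 11:39 AM.
The flight starts at 11:39 AM + 71 min = 12:50 PM.
Boarding starts at 8:39 AM and the flight starts at 12:50 PM, so boarding is first.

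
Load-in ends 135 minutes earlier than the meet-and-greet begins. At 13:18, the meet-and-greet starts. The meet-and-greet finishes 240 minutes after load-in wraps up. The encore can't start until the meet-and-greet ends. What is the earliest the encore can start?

15:03

Load-in ends at 13:18 − 135 min = 11:03.
The meet-and-greet ends at 11:03 + 240 min = 15:03.
The encore is bounded by the meet-and-greet, so the earliest it can start is 15:03.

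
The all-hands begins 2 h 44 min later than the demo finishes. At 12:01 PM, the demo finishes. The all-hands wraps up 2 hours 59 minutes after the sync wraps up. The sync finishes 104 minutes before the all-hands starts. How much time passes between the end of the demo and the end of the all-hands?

The all-hands starts at 12:01 PM + 164 min = 2:45 PM.
The sync ends at 2:45 PM − 104 min = 1:01 PM.
The all-hands ends at 1:01 PM + 179 min = 4:00 PM.
From 12:01 PM to 4:00 PM is 3 h 59 min.

3 h 59 min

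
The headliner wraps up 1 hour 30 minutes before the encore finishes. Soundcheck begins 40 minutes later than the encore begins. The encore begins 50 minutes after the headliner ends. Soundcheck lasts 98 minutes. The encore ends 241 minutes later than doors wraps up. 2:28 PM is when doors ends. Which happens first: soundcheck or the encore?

The encore ends at 2:28 PM + 241 min = 6:29 PM.
The headliner ends at 6:29 PM − 90 min = 4:59 PM.
The encore starts at 4:59 PM + 50 min = 5:49 PM.
Soundcheck starts at 5:49 PM + 40 min = 6:29 PM.
Soundcheck starts at 6:29 PM and the encore starts at 5:49 PM, so the encore is first.

the encore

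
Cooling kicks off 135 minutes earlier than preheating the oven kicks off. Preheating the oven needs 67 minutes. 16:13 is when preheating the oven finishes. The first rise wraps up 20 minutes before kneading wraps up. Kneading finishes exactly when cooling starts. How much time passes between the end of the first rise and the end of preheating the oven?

Preheating the oven starts at 16:13 − 67 min = 15:06.
Cooling starts at 15:06 − 135 min = 12:51.
So kneading ends at 12:51.
The first rise ends at 12:51 − 20 min = 12:31.
From 12:31 to 16:13 is 222 minutes.

222 minutes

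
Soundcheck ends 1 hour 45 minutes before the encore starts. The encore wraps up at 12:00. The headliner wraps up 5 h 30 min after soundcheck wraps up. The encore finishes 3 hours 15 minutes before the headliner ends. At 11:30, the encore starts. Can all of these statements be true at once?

Soundcheck ends at 11:30 − 105 min = 09:45.
The headliner ends at 09:45 + 330 min = 15:15.
The encore ends at 15:15 − 195 min = 12:00.
That matches the stated 12:00, so the schedule is consistent.

Yes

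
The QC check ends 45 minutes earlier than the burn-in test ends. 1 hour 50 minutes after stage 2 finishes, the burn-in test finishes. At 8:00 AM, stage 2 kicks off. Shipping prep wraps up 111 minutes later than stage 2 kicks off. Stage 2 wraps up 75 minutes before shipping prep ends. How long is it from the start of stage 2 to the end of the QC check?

1 h 41 min

Shipping prep ends at 8:00 AM + 111 min = 9:51 AM.
Stage 2 ends at 9:51 AM − 75 min = 8:36 AM.
The burn-in test ends at 8:36 AM + 110 min = 10:26 AM.
The QC check ends at 10:26 AM − 45 min = 9:41 AM.
From 8:00 AM to 9:41 AM is 1 h 41 min.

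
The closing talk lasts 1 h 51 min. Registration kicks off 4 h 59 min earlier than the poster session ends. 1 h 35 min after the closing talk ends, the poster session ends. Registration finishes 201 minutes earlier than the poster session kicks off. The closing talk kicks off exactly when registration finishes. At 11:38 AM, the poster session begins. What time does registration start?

6:44 AM

Registration ends at 11:38 AM − 201 min = 8:17 AM.
So the closing talk starts at 8:17 AM.
The closing talk ends at 8:17 AM + 111 min = 10:08 AM.
The poster session ends at 10:08 AM + 95 min = 11:43 AM.
Registration starts at 11:43 AM − 299 min = 6:44 AM.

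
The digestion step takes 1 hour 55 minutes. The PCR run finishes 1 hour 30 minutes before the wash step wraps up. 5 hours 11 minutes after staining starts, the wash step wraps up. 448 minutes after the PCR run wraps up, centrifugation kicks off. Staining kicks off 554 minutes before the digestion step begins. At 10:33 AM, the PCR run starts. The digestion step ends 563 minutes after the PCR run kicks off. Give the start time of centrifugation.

The digestion step ends at 10:33 AM + 563 min = 7:56 PM.
The digestion step starts at 7:56 PM − 115 min = 6:01 PM.
Staining starts at 6:01 PM − 554 min = 8:47 AM.
The wash step ends at 8:47 AM + 311 min = 1:58 PM.
The PCR run ends at 1:58 PM − 90 min = 12:28 PM.
Centrifugation starts at 12:28 PM + 448 min = 7:56 PM.

7:56 PM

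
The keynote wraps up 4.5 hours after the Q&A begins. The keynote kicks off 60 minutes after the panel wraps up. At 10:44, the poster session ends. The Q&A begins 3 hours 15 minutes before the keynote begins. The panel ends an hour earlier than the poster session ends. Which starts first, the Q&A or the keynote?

The panel ends at 10:44 − 60 min = 09:44.
The keynote starts at 09:44 + 60 min = 10:44.
The Q&A starts at 10:44 − 195 min = 07:29.
The Q&A starts at 07:29 and the keynote starts at 10:44, so the Q&A is first.

the Q&A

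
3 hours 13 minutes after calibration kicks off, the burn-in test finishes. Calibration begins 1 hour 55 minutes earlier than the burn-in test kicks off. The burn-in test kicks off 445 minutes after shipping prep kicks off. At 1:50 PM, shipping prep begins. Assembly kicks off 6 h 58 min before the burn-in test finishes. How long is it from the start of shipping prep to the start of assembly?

The burn-in test starts at 1:50 PM + 445 min = 9:15 PM.
Calibration starts at 9:15 PM − 115 min = 7:20 PM.
The burn-in test ends at 7:20 PM + 193 min = 10:33 PM.
Assembly starts at 10:33 PM − 418 min = 3:35 PM.
From 1:50 PM to 3:35 PM is 1 h 45 min.

1 h 45 min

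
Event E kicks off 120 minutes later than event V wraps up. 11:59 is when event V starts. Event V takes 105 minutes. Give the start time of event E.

Event V ends at 11:59 + 105 min = 13:44.
Event E starts at 13:44 + 120 min = 15:44.

15:44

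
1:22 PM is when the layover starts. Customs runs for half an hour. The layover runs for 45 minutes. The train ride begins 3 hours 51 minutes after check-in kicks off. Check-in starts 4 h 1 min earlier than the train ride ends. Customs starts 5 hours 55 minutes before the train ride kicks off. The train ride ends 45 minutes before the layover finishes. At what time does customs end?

7:47 AM

The layover ends at 1:22 PM + 45 min = 2:07 PM.
The train ride ends at 2:07 PM − 45 min = 1:22 PM.
Check-in starts at 1:22 PM − 241 min = 9:21 AM.
The train ride starts at 9:21 AM + 231 min = 1:12 PM.
Customs starts at 1:12 PM − 355 min = 7:17 AM.
Customs ends at 7:17 AM + 30 min = 7:47 AM.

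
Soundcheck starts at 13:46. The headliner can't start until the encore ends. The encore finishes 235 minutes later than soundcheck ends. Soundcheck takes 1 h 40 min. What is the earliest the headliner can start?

Soundcheck ends at 13:46 + 100 min = 15:26.
The encore ends at 15:26 + 235 min = 19:21.
The headliner is bounded by the encore, so the earliest it can start is 19:21.

19:21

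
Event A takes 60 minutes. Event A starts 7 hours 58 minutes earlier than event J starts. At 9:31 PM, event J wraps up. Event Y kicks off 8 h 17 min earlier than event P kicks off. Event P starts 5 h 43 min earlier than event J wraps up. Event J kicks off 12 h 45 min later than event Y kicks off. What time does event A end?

Event P starts at 9:31 PM − 343 min = 3:48 PM.
Event Y starts at 3:48 PM − 497 min = 7:31 AM.
Event J starts at 7:31 AM + 765 min = 8:16 PM.
Event A starts at 8:16 PM − 478 min = 12:18 PM.
Event A ends at 12:18 PM + 60 min = 1:18 PM.

1:18 PM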